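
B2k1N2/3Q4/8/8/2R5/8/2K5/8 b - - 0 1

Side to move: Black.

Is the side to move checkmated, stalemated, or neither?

checkmate

Black to move; black king on d8.
In check: yes, from the white queen on d7.
King squares — c7: attacked by Rc4; d7: attacked by Nf8; e7: attacked by Qd7; c8: attacked by Rc4; e8: attacked by Qd7.
Legal moves for Black: none.
In check with no legal moves → checkmate.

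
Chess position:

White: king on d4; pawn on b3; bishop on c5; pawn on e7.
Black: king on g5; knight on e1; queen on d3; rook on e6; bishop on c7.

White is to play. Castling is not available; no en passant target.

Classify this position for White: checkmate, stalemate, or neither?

checkmate

White to move; white king on d4.
In check: yes, from the black queen on d3.
King squares — c3: attacked by Qd3; d3: attacked by Ne1; e3: attacked by Qd3; c4: attacked by Qd3; e4: attacked by Qd3; c5: own bishop; d5: attacked by Qd3; e5: attacked by Re6.
Legal moves for White: none.
In check with no legal moves → checkmate.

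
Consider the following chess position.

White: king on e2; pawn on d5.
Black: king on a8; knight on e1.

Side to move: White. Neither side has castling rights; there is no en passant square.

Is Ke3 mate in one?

no

After Ke3: black king on a8; in check: no.
Black is not in check, so this cannot be checkmate.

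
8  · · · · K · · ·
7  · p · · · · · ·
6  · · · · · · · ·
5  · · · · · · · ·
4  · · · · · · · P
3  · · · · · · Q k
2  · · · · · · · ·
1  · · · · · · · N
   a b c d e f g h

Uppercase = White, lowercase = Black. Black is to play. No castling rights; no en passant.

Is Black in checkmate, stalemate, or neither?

Black to move; black king on h3.
In check: yes, from the white queen on g3.
King squares — g2: attacked by Qg3; h2: attacked by Qg3; g3: attacked by Nh1; g4: attacked by Qg3; h4: attacked by Qg3.
Legal moves for Black: none.
In check with no legal moves → checkmate.

checkmate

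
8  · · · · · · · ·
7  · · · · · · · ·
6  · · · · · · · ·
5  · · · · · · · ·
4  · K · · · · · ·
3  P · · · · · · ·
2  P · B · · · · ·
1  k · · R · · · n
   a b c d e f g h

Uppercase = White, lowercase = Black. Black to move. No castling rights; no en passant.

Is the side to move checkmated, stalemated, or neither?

neither

Black to move; black king on a1.
In check: yes, from the white rook on d1.
Legal moves for Black: Kb2, Kxa2.
Black is in check but has 2 legal moves → neither.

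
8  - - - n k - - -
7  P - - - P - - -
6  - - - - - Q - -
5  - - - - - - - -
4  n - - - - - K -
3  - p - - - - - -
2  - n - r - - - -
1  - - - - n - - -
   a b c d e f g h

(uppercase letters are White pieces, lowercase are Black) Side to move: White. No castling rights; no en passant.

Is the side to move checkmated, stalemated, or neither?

neither

White to move; white king on g4.
In check: no.
Legal moves for White include: Qh8+, Qf8+, Qg7, Qf7+, Qh6, Qg6+, Qe6, Qd6, Qc6+, Qb6, Qa6, Qg5, Qf5, Qe5, Qh4, Qf4, Qd4, Qf3, ... (list truncated; more exist).
White has legal moves and is not in check → neither.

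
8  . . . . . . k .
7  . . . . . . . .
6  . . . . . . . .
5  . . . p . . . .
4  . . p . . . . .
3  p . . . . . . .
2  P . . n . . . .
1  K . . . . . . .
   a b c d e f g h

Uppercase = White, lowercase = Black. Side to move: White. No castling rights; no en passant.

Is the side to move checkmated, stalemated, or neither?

stalemate

White to move; white king on a1.
In check: no.
King squares — b1: attacked by Nd2; a2: own pawn; b2: attacked by Pa3.
Legal moves for White: none.
Not in check and no legal moves → stalemate.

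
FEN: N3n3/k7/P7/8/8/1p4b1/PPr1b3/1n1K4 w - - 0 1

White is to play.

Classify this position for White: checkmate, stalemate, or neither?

White to move; white king on d1.
In check: yes, from the black bishop on e2.
King squares — c1: attacked by Rc2; e1: attacked by Bg3; c2: attacked by Pb3; d2: attacked by Nb1; e2: attacked by Rc2.
Legal moves for White: none.
In check with no legal moves → checkmate.

checkmate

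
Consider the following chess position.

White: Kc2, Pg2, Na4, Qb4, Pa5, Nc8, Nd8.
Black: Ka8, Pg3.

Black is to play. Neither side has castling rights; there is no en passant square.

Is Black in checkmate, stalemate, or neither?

Black to move; black king on a8.
In check: no.
King squares — a7: attacked by Nc8; b7: attacked by Qb4; b8: attacked by Qb4.
Legal moves for Black: none.
Not in check and no legal moves → stalemate.

stalemate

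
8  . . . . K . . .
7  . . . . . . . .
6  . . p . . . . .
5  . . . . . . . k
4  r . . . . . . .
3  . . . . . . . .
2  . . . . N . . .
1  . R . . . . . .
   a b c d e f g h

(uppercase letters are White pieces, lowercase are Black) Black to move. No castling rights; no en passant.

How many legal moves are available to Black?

20

Black to move; king on h5.
In check: no.
Legal moves: Kh6, Kg6, Kg5, Kh4, Kg4, Ra8+, Ra7, Ra6, Ra5, Rh4, Rg4, Rf4, Re4+, Rd4, Rc4, Rb4, Ra3, Ra2, Ra1, c5.
Count: 20.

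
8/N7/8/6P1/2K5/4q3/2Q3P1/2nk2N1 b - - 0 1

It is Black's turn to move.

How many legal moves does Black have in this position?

Black to move; king on d1.
In check: yes, from the white queen on c2.
Legal moves: Kxc2, Ke1.
Count: 2.

2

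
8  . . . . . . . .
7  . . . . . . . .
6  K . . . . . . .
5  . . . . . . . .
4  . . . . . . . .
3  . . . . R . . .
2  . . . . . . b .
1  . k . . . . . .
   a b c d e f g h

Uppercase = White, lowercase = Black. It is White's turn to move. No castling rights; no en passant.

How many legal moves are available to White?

18

White to move; king on a6.
In check: no.
Legal moves: Ka7, Kb6, Kb5, Ka5, Re8, Re7, Re6, Re5, Re4, Rh3, Rg3, Rf3, Rd3, Rc3, Rb3+, Ra3, Re2, Re1+.
Count: 18.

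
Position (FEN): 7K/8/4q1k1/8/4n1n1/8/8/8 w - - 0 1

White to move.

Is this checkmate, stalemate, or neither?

White to move; white king on h8.
In check: no.
King squares — g7: attacked by Kg6; h7: attacked by Kg6; g8: attacked by Qe6.
Legal moves for White: none.
Not in check and no legal moves → stalemate.

stalemate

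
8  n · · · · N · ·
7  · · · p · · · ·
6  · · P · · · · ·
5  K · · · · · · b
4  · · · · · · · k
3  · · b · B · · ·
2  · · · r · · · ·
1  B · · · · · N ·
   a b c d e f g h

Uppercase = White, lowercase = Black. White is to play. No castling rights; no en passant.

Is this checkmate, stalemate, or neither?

White to move; white king on a5.
In check: yes, from the black bishop on c3.
King squares — a4: available; b4: attacked by Bc3; b5: available; a6: available; b6: attacked by Na8.
Legal moves for White: Ka6, Kb5, Ka4, Bxc3.
White is in check but has 4 legal moves → neither.

neither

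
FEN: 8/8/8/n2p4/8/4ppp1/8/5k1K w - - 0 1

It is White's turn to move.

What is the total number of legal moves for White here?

White to move; king on h1.
In check: no.
Legal moves: none.
Count: 0.

0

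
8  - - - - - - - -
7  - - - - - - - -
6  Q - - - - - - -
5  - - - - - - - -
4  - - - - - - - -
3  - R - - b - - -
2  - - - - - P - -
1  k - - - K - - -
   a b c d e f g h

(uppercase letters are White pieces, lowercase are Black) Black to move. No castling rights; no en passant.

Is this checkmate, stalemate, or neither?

Black to move; black king on a1.
In check: yes, from the white queen on a6.
King squares — b1: attacked by Rb3; a2: attacked by Qa6; b2: attacked by Rb3.
Legal moves for Black: none.
In check with no legal moves → checkmate.

checkmate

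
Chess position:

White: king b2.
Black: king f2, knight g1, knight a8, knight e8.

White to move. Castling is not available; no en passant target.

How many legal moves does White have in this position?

White to move; king on b2.
In check: no.
Legal moves: Kc3, Kb3, Ka3, Kc2, Ka2, Kc1, Kb1, Ka1.
Count: 8.

8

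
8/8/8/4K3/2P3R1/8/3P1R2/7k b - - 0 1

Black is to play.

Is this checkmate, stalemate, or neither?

Black to move; black king on h1.
In check: no.
King squares — g1: attacked by Rg4; g2: attacked by Rf2; h2: attacked by Rf2.
Legal moves for Black: none.
Not in check and no legal moves → stalemate.

stalemate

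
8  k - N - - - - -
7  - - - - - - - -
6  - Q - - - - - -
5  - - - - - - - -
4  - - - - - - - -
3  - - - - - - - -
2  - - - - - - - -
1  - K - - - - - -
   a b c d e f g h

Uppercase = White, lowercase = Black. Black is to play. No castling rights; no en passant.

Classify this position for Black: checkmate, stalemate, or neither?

stalemate

Black to move; black king on a8.
In check: no.
King squares — a7: attacked by Qb6; b7: attacked by Qb6; b8: attacked by Qb6.
Legal moves for Black: none.
Not in check and no legal moves → stalemate.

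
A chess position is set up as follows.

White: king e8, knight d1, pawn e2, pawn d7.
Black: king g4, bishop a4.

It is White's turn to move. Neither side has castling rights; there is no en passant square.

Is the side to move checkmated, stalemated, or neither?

neither

White to move; white king on e8.
In check: no.
Legal moves for White: Kf8, Kd8, Kf7, Ke7, Ne3+, Nc3, Nf2+, Nb2, e3, e4.
White has 10 legal moves and is not in check → neither.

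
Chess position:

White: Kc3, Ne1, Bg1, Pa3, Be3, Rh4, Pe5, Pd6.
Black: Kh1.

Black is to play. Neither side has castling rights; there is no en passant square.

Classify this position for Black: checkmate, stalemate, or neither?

Black to move; black king on h1.
In check: yes, from the white rook on h4.
King squares — g1: attacked by Be3; g2: attacked by Ne1; h2: attacked by Bg1.
Legal moves for Black: none.
In check with no legal moves → checkmate.

checkmate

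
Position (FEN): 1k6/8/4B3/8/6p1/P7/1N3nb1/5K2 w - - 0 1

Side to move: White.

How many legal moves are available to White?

White to move; king on f1.
In check: yes, from the black bishop on g2.
Legal moves: Kxg2, Kxf2, Ke2, Kg1, Ke1.
Count: 5.

5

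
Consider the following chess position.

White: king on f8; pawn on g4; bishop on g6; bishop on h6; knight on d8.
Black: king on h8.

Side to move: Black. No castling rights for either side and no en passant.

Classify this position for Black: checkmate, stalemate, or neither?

Black to move; black king on h8.
In check: no.
King squares — g7: attacked by Bh6; h7: attacked by Bg6; g8: attacked by Kf8.
Legal moves for Black: none.
Not in check and no legal moves → stalemate.

stalemate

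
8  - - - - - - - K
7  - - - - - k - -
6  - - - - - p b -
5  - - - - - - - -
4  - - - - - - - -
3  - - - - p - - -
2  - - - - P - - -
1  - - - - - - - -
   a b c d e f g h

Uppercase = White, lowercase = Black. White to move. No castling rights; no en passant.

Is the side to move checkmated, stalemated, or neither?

White to move; white king on h8.
In check: no.
King squares — g7: attacked by Kf7; h7: attacked by Bg6; g8: attacked by Kf7.
Legal moves for White: none.
Not in check and no legal moves → stalemate.

stalemate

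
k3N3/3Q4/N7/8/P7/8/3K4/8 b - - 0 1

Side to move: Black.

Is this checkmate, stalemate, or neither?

Black to move; black king on a8.
In check: no.
King squares — a7: attacked by Qd7; b7: attacked by Qd7; b8: attacked by Na6.
Legal moves for Black: none.
Not in check and no legal moves → stalemate.

stalemate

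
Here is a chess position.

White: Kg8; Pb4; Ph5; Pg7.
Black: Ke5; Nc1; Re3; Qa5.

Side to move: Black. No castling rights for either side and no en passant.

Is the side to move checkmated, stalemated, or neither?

neither

Black to move; black king on e5.
In check: no.
Legal moves for Black include: Kf6, Ke6, Kd6, Kf5, Kd5, Kf4, Ke4, Kd4, Qd8+, Qa8+, Qc7, Qa7, Qb6, Qa6, Qd5+, Qc5, Qb5, Qxb4, ... (list truncated; more exist).
Black has legal moves and is not in check → neither.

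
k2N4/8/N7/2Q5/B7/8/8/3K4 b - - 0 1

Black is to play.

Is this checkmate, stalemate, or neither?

Black to move; black king on a8.
In check: no.
King squares — a7: attacked by Qc5; b7: attacked by Nd8; b8: attacked by Na6.
Legal moves for Black: none.
Not in check and no legal moves → stalemate.

stalemate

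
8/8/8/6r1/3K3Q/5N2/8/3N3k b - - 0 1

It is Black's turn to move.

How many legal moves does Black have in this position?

Black to move; king on h1.
In check: yes, from the white queen on h4.
Legal moves: Kg2.
Count: 1.

1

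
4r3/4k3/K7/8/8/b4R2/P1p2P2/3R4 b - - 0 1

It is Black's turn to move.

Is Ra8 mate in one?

After Ra8: white king on a6; in check: yes, from the black rook on a8.
White has 3 legal replies: Kb7, Kb6, Kb5.
In check but a legal move exists → not checkmate.

no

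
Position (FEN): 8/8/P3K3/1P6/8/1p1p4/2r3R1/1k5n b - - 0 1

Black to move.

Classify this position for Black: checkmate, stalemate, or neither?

neither

Black to move; black king on b1.
In check: no.
Legal moves for Black include: Rc8, Rc7, Rc6+, Rc5, Rc4, Rc3, Rxg2, Rf2, Re2+, Rd2, Rb2, Ra2, Rc1, Ng3, Nf2, Kb2, Ka2, Kc1, ... (list truncated; more exist).
Black has legal moves and is not in check → neither.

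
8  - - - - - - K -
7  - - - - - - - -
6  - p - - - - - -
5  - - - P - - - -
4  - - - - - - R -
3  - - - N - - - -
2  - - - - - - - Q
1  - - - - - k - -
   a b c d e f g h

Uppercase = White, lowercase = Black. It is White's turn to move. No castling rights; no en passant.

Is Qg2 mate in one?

After Qg2: black king on f1; in check: yes, from the white queen on g2.
King squares — e1: attacked by Nd3; g1: attacked by Qg2; e2: attacked by Qg2; f2: attacked by Qg2; g2: attacked by Rg4.
Black has no legal moves → checkmate.

yes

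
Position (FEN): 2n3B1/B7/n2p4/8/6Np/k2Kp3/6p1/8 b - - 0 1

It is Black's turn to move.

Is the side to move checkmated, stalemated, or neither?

Black to move; black king on a3.
In check: no.
Legal moves for Black: Ne7, Nxa7, Nb6, Nb8, Nc7, Nc5+, Nb4+, Kb4, Ka4, Kb2, d5, h3, e2, g1=Q, g1=R, g1=B, g1=N.
Black has 17 legal moves and is not in check → neither.

neither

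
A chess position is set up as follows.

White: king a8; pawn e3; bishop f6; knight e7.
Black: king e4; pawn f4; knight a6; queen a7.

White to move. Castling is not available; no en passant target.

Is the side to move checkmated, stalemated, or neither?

neither

White to move; white king on a8.
In check: yes, from the black queen on a7.
King squares — a7: available; b7: attacked by Qa7; b8: attacked by Na6.
Legal moves for White: Kxa7.
White is in check but has 1 legal move → neither.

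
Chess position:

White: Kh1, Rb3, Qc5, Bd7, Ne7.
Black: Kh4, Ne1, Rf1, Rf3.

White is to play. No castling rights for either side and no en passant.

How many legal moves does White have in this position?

2

White to move; king on h1.
In check: yes, from the black rook on f1.
Legal moves: Kh2, Qg1.
Count: 2.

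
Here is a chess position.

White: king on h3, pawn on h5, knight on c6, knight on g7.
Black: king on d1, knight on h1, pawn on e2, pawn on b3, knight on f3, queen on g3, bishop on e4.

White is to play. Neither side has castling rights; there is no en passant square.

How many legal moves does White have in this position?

White to move; king on h3.
In check: yes, from the black queen on g3.
Legal moves: none.
Count: 0.

0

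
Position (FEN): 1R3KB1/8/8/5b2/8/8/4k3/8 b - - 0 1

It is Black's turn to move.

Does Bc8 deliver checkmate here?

no

After Bc8: white king on f8; in check: no.
White is not in check, so this cannot be checkmate.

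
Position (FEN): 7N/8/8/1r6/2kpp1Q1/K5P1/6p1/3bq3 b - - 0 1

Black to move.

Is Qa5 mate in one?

After Qa5: white king on a3; in check: yes, from the black queen on a5.
King squares — a2: attacked by Qa5; b2: attacked by Rb5; b3: attacked by Bd1; a4: attacked by Bd1; b4: attacked by Kc4.
White has no legal moves → checkmate.

yes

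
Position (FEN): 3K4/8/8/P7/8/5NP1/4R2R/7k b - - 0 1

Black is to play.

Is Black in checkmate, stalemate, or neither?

Black to move; black king on h1.
In check: yes, from the white rook on h2.
King squares — g1: attacked by Nf3; g2: attacked by Re2; h2: attacked by Re2.
Legal moves for Black: none.
In check with no legal moves → checkmate.

checkmate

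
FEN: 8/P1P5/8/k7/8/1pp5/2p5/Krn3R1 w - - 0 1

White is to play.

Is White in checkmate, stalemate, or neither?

checkmate

White to move; white king on a1.
In check: yes, from the black rook on b1.
King squares — b1: attacked by Pc2; a2: attacked by Nc1; b2: attacked by Rb1.
Legal moves for White: none.
In check with no legal moves → checkmate.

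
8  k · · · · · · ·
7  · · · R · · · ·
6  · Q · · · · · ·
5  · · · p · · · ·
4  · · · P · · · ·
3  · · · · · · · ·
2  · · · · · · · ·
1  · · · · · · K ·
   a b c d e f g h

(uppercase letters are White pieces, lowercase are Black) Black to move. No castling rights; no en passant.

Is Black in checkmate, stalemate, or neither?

Black to move; black king on a8.
In check: no.
King squares — a7: attacked by Qb6; b7: attacked by Qb6; b8: attacked by Qb6.
Legal moves for Black: none.
Not in check and no legal moves → stalemate.

stalemate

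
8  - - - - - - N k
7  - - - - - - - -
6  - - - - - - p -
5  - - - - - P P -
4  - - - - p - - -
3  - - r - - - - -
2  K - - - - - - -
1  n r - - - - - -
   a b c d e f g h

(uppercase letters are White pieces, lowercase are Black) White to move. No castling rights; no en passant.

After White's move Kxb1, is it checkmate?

no

After Kxb1: black king on h8; in check: no.
Black is not in check, so this cannot be checkmate.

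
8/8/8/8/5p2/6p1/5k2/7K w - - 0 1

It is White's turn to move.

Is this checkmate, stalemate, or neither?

White to move; white king on h1.
In check: no.
King squares — g1: attacked by Kf2; g2: attacked by Kf2; h2: attacked by Pg3.
Legal moves for White: none.
Not in check and no legal moves → stalemate.

stalemate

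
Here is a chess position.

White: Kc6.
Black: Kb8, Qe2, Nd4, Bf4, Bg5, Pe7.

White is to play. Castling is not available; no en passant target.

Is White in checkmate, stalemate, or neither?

neither

White to move; white king on c6.
In check: yes, from the black knight on d4.
Legal moves for White: Kd7, Kb6, Kd5, Kc5.
White is in check but has 4 legal moves → neither.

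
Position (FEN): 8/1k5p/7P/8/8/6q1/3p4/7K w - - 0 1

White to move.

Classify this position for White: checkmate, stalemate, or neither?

White to move; white king on h1.
In check: no.
King squares — g1: attacked by Qg3; g2: attacked by Qg3; h2: attacked by Qg3.
Legal moves for White: none.
Not in check and no legal moves → stalemate.

stalemate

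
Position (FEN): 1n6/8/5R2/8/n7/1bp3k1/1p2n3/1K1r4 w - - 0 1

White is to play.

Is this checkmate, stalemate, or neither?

White to move; white king on b1.
In check: yes, from the black rook on d1.
King squares — a1: attacked by Rd1; c1: attacked by Rd1; a2: attacked by Bb3; b2: attacked by Pc3; c2: attacked by Bb3.
Legal moves for White: none.
In check with no legal moves → checkmate.

checkmate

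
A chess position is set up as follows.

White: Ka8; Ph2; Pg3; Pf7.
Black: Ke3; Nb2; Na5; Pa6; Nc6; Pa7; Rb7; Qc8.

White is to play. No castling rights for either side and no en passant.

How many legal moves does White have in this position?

White to move; king on a8.
In check: yes, from the black queen on c8.
Legal moves: none.
Count: 0.

0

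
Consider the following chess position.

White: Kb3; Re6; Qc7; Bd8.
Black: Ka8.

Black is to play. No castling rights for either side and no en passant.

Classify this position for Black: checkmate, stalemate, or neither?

Black to move; black king on a8.
In check: no.
King squares — a7: attacked by Qc7; b7: attacked by Qc7; b8: attacked by Qc7.
Legal moves for Black: none.
Not in check and no legal moves → stalemate.

stalemate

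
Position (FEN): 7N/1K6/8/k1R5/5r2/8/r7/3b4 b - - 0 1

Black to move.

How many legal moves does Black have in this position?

Black to move; king on a5.
In check: yes, from the white rook on c5.
Legal moves: Kb4, Ka4.
Count: 2.

2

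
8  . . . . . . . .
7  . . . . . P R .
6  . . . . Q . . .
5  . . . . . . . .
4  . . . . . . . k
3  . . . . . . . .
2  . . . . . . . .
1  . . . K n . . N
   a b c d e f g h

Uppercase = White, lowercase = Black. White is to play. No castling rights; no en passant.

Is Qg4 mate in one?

After Qg4: black king on h4; in check: yes, from the white queen on g4.
King squares — g3: attacked by Nh1; h3: attacked by Qg4; g4: attacked by Rg7; g5: attacked by Qg4; h5: attacked by Qg4.
Black has no legal moves → checkmate.

yes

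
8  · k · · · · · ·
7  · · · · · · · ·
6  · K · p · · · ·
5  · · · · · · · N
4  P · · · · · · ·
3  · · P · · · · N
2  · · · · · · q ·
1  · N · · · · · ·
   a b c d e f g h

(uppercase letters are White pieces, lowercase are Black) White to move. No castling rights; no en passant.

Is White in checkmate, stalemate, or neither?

White to move; white king on b6.
In check: no.
Legal moves for White: Ka6, Kb5, Ka5, Ng7, Nf6, N5f4, Ng3, Ng5, N3f4, Nf2, Ng1, Na3, Nd2, a5, c4.
White has 15 legal moves and is not in check → neither.

neither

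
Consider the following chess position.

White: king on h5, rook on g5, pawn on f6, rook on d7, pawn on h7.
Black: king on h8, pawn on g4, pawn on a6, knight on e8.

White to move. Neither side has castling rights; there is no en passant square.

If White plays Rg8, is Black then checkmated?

yes

After Rg8: black king on h8; in check: yes, from the white rook on g8.
King squares — g7: attacked by Pf6; h7: attacked by Rd7; g8: attacked by Ph7.
Black has no legal moves → checkmate.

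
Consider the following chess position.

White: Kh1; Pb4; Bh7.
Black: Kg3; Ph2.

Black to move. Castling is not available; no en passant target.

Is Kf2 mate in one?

no

After Kf2: white king on h1; in check: no.
White is not in check, so this cannot be checkmate.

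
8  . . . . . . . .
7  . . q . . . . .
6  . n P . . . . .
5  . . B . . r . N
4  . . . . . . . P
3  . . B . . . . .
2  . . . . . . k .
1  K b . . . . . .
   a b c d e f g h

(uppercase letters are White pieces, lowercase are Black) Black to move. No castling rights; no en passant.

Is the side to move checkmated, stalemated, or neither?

Black to move; black king on g2.
In check: no.
Legal moves for Black include: Qd8, Qc8, Qb8, Qh7, Qg7, Qf7, Qe7, Qd7, Qb7, Qa7+, Qd6, Qxc6, Qe5, Qf4, Qg3, Qh2, Nc8, Na8, ... (list truncated; more exist).
Black has legal moves and is not in check → neither.

neither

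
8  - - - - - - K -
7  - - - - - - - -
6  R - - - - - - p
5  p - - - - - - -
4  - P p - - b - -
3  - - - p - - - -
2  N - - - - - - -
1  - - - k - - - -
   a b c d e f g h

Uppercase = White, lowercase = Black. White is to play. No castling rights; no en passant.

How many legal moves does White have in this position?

19

White to move; king on g8.
In check: no.
Legal moves: Kh8, Kf8, Kh7, Kg7, Kf7, Ra8, Ra7, Rxh6, Rg6, Rf6, Re6, Rd6, Rc6, Rb6, Rxa5, Nc3+, Nc1, bxa5, b5.
Count: 19.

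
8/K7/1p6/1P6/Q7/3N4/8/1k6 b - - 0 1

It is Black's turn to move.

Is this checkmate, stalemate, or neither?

stalemate

Black to move; black king on b1.
In check: no.
King squares — a1: attacked by Qa4; c1: attacked by Nd3; a2: attacked by Qa4; b2: attacked by Nd3; c2: attacked by Qa4.
Legal moves for Black: none.
Not in check and no legal moves → stalemate.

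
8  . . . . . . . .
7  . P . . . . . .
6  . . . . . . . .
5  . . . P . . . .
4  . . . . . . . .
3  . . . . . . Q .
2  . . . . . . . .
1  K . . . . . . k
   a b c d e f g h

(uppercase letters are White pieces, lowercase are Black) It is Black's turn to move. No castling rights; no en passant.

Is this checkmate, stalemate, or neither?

Black to move; black king on h1.
In check: no.
King squares — g1: attacked by Qg3; g2: attacked by Qg3; h2: attacked by Qg3.
Legal moves for Black: none.
Not in check and no legal moves → stalemate.

stalemate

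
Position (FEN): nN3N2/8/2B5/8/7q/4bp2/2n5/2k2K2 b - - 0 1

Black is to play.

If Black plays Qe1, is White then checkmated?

yes

After Qe1: white king on f1; in check: yes, from the black queen on e1.
King squares — e1: attacked by Nc2; g1: attacked by Qe1; e2: attacked by Qe1; f2: attacked by Qe1; g2: attacked by Pf3.
White has no legal moves → checkmate.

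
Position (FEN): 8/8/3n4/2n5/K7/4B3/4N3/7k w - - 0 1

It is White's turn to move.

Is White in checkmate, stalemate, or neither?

White to move; white king on a4.
In check: yes, from the black knight on c5.
King squares — a3: available; b3: attacked by Nc5; b4: available; a5: available; b5: attacked by Nd6.
Legal moves for White: Ka5, Kb4, Ka3, Bxc5.
White is in check but has 4 legal moves → neither.

neither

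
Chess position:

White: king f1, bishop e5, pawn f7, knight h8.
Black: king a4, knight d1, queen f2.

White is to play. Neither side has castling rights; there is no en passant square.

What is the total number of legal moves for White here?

0

White to move; king on f1.
In check: yes, from the black queen on f2.
Legal moves: none.
Count: 0.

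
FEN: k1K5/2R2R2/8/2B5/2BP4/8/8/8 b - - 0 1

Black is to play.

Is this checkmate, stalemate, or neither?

Black to move; black king on a8.
In check: no.
King squares — a7: attacked by Bc5; b7: attacked by Rc7; b8: attacked by Kc8.
Legal moves for Black: none.
Not in check and no legal moves → stalemate.

stalemate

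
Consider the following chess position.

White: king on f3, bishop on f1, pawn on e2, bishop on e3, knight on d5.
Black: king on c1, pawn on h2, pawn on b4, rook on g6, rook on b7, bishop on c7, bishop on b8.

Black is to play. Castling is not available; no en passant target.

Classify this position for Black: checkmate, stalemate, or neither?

neither

Black to move; black king on c1.
In check: yes, from the white bishop on e3.
Legal moves for Black: Kc2, Kb2, Kd1, Kb1.
Black is in check but has 4 legal moves → neither.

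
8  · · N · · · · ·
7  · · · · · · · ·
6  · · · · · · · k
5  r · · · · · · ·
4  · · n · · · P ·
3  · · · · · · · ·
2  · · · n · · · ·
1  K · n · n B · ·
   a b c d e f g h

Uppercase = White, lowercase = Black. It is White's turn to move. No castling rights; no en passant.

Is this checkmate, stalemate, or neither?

White to move; white king on a1.
In check: yes, from the black rook on a5.
King squares — b1: attacked by Nd2; a2: attacked by Nc1; b2: attacked by Nc4.
Legal moves for White: none.
In check with no legal moves → checkmate.

checkmate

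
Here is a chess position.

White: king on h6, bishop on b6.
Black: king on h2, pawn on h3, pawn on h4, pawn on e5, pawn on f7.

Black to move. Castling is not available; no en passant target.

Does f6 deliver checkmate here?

no

After f6: white king on h6; in check: no.
White is not in check, so this cannot be checkmate.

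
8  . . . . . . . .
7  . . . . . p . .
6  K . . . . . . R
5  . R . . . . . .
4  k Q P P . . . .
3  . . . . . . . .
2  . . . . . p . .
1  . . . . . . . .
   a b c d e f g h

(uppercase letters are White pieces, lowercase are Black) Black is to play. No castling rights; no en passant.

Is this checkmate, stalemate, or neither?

Black to move; black king on a4.
In check: yes, from the white queen on b4.
King squares — a3: attacked by Qb4; b3: attacked by Qb4; b4: attacked by Rb5; a5: attacked by Qb4; b5: attacked by Qb4.
Legal moves for Black: none.
In check with no legal moves → checkmate.

checkmate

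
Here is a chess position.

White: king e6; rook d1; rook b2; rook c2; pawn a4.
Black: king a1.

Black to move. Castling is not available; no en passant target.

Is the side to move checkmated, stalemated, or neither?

Black to move; black king on a1.
In check: yes, from the white rook on d1.
King squares — b1: attacked by Rd1; a2: attacked by Rb2; b2: attacked by Rc2.
Legal moves for Black: none.
In check with no legal moves → checkmate.

checkmate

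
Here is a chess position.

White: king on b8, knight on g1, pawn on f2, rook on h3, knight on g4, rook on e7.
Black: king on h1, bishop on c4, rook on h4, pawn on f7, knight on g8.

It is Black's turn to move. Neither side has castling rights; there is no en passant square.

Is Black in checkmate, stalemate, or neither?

Black to move; black king on h1.
In check: yes, from the white rook on h3.
King squares — g1: available; g2: available; h2: attacked by Rh3.
Legal moves for Black: Kg2, Kxg1, Rxh3.
Black is in check but has 3 legal moves → neither.

neither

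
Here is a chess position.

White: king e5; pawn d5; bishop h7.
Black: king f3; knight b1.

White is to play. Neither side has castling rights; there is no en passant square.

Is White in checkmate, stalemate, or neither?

neither

White to move; white king on e5.
In check: no.
Legal moves for White: Bg8, Bg6, Bf5, Be4+, Bd3, Bc2, Bxb1, Kf6, Ke6, Kd6, Kf5, Kd4, d6.
White has 13 legal moves and is not in check → neither.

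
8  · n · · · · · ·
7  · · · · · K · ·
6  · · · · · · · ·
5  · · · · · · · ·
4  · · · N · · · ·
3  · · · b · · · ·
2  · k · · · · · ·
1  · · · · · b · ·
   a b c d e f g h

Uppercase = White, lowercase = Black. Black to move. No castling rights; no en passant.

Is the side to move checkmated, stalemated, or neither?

neither

Black to move; black king on b2.
In check: no.
Legal moves for Black include: Nd7, Nc6, Na6, Bh7, Bg6+, Ba6, Bf5, Bb5, Be4, Bc4+, Bde2, Bc2, Bb1, Kc3, Ka3, Ka2, Kc1, Kb1, ... (list truncated; more exist).
Black has legal moves and is not in check → neither.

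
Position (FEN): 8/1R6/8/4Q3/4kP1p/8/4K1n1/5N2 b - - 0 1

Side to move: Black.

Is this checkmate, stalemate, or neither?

checkmate

Black to move; black king on e4.
In check: yes, from the white queen on e5.
King squares — d3: attacked by Ke2; e3: attacked by Nf1; f3: attacked by Ke2; d4: attacked by Qe5; f4: attacked by Qe5; d5: attacked by Qe5; e5: attacked by Pf4; f5: attacked by Qe5.
Legal moves for Black: none.
In check with no legal moves → checkmate.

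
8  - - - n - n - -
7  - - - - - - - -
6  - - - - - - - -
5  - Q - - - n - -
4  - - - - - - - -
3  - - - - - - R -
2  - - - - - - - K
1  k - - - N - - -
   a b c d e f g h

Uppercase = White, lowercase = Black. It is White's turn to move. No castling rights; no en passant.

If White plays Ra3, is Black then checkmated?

After Ra3: black king on a1; in check: yes, from the white rook on a3.
King squares — b1: attacked by Qb5; a2: attacked by Ra3; b2: attacked by Qb5.
Black has no legal moves → checkmate.

yes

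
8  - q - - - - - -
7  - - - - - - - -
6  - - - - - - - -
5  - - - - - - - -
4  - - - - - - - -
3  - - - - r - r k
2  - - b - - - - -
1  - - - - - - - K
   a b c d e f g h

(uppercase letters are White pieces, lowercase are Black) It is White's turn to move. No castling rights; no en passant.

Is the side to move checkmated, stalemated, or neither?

White to move; white king on h1.
In check: no.
King squares — g1: attacked by Rg3; g2: attacked by Rg3; h2: attacked by Kh3.
Legal moves for White: none.
Not in check and no legal moves → stalemate.

stalemate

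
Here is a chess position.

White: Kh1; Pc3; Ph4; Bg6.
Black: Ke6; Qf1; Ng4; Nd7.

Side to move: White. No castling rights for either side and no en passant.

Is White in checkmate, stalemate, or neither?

White to move; white king on h1.
In check: yes, from the black queen on f1.
King squares — g1: attacked by Qf1; g2: attacked by Qf1; h2: attacked by Ng4.
Legal moves for White: none.
In check with no legal moves → checkmate.

checkmate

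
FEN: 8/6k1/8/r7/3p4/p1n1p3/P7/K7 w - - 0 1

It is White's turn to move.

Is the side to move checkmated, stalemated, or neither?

stalemate

White to move; white king on a1.
In check: no.
King squares — b1: attacked by Nc3; a2: own pawn; b2: attacked by Pa3.
Legal moves for White: none.
Not in check and no legal moves → stalemate.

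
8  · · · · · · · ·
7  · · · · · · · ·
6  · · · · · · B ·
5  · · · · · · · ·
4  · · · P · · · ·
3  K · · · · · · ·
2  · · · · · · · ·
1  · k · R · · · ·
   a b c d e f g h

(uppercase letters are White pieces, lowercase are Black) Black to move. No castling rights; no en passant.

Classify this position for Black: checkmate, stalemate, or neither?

checkmate

Black to move; black king on b1.
In check: yes, from the white rook on d1 and the white bishop on g6.
King squares — a1: attacked by Rd1; c1: attacked by Rd1; a2: attacked by Ka3; b2: attacked by Ka3; c2: attacked by Bg6.
Legal moves for Black: none.
In check with no legal moves → checkmate.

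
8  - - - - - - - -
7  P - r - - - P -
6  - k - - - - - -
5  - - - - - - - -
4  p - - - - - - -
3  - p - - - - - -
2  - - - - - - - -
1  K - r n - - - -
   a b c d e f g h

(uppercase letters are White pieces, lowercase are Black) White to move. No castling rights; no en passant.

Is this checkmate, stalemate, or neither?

White to move; white king on a1.
In check: yes, from the black rook on c1.
King squares — b1: attacked by Rc1; a2: attacked by Pb3; b2: attacked by Nd1.
Legal moves for White: none.
In check with no legal moves → checkmate.

checkmate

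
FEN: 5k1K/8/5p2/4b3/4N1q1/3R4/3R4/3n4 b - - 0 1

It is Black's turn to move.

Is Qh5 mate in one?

yes

After Qh5: white king on h8; in check: yes, from the black queen on h5.
King squares — g7: attacked by Kf8; h7: attacked by Qh5; g8: attacked by Kf8.
White has no legal moves → checkmate.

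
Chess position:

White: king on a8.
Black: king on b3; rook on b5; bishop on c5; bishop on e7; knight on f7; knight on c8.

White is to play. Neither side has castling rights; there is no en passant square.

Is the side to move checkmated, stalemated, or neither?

White to move; white king on a8.
In check: no.
King squares — a7: attacked by Bc5; b7: attacked by Rb5; b8: attacked by Rb5.
Legal moves for White: none.
Not in check and no legal moves → stalemate.

stalemate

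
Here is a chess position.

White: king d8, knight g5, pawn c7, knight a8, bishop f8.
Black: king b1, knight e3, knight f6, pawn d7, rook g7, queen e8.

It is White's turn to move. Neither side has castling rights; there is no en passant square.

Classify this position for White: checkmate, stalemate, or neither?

White to move; white king on d8.
In check: yes, from the black queen on e8.
King squares — c7: own pawn; d7: attacked by Nf6; e7: attacked by Rg7; c8: attacked by Qe8; e8: attacked by Nf6.
Legal moves for White: none.
In check with no legal moves → checkmate.

checkmate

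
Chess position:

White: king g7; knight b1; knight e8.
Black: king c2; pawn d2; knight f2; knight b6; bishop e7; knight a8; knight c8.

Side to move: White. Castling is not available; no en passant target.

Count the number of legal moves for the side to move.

12

White to move; king on g7.
In check: no.
Legal moves: Nc7, Nf6, Nd6, Kh8, Kg8, Kh7, Kf7, Kh6, Kg6, Nc3, Na3+, Nxd2.
Count: 12.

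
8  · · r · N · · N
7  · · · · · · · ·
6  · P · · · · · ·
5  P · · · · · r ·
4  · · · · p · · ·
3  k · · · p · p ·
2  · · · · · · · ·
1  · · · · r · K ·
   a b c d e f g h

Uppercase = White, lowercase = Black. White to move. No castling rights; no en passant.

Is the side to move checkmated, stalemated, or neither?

White to move; white king on g1.
In check: yes, from the black rook on e1.
Legal moves for White: Kg2.
White is in check but has 1 legal move → neither.

neither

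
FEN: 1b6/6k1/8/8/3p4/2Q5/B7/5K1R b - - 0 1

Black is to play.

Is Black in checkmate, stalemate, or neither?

neither

Black to move; black king on g7.
In check: no.
Legal moves for Black: Bc7, Ba7, Bd6, Be5, Bf4, Bg3, Bh2, Kf8, Kg6, Kf6, dxc3.
Black has 11 legal moves and is not in check → neither.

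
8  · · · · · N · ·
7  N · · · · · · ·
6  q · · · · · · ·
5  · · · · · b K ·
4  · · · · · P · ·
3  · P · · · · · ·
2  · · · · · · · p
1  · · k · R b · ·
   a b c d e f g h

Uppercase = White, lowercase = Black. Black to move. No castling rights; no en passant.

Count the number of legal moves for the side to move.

Black to move; king on c1.
In check: yes, from the white rook on e1.
Legal moves: Kd2, Kc2, Kb2.
Count: 3.

3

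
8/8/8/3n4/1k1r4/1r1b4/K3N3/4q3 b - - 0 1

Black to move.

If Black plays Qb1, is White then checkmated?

After Qb1: white king on a2; in check: yes, from the black queen on b1.
King squares — a1: attacked by Qb1; b1: attacked by Rb3; b2: attacked by Qb1; a3: attacked by Rb3; b3: attacked by Qb1.
White has no legal moves → checkmate.

yes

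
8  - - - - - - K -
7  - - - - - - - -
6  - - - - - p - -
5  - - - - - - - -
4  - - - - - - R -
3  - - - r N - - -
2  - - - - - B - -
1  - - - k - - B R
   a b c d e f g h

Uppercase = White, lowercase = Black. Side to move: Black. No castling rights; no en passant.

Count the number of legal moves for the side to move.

4

Black to move; king on d1.
In check: yes, from the white knight on e3.
Legal moves: Ke2, Kd2, Kc1, Rxe3.
Count: 4.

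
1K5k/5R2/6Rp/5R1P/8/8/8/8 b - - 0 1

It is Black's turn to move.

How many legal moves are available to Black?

Black to move; king on h8.
In check: no.
Legal moves: none.
Count: 0.

0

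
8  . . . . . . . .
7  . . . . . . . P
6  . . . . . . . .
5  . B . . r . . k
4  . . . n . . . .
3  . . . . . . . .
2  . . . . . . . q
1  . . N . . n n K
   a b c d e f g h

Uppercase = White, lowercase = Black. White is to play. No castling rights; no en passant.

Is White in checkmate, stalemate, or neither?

checkmate

White to move; white king on h1.
In check: yes, from the black queen on h2.
King squares — g1: attacked by Qh2; g2: attacked by Qh2; h2: attacked by Nf1.
Legal moves for White: none.
In check with no legal moves → checkmate.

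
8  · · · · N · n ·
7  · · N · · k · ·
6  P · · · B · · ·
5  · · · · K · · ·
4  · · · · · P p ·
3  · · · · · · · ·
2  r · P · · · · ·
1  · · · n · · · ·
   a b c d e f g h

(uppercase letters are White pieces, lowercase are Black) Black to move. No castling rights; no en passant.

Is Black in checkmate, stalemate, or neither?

Black to move; black king on f7.
In check: yes, from the white bishop on e6.
King squares — e6: attacked by Ke5; f6: attacked by Ke5; g6: available; e7: available; g7: attacked by Ne8; e8: attacked by Nc7; f8: available; g8: own knight.
Legal moves for Black: Kf8, Ke7, Kg6.
Black is in check but has 3 legal moves → neither.

neither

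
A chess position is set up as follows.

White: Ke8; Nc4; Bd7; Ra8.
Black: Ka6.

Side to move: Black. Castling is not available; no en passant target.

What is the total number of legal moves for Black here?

Black to move; king on a6.
In check: yes, from the white rook on a8.
Legal moves: Kb7.
Count: 1.

1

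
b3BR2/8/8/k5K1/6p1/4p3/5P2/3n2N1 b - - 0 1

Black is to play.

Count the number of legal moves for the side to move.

Black to move; king on a5.
In check: no.
Legal moves: Bb7, Bc6, Bd5, Be4, Bf3, Bg2, Bh1, Kb6, Ka6, Kb4, Nc3, Nxf2, Nb2, exf2, g3, e2.
Count: 16.

16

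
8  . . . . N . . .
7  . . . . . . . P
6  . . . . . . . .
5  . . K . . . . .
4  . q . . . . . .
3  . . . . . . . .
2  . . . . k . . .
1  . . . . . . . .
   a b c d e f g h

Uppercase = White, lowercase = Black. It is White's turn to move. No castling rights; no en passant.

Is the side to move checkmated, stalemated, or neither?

neither

White to move; white king on c5.
In check: yes, from the black queen on b4.
Legal moves for White: Kc6, Kd5, Kxb4.
White is in check but has 3 legal moves → neither.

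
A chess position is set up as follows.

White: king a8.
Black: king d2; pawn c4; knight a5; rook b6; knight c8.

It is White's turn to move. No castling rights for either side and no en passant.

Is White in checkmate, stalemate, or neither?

White to move; white king on a8.
In check: no.
King squares — a7: attacked by Nc8; b7: attacked by Na5; b8: attacked by Rb6.
Legal moves for White: none.
Not in check and no legal moves → stalemate.

stalemate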